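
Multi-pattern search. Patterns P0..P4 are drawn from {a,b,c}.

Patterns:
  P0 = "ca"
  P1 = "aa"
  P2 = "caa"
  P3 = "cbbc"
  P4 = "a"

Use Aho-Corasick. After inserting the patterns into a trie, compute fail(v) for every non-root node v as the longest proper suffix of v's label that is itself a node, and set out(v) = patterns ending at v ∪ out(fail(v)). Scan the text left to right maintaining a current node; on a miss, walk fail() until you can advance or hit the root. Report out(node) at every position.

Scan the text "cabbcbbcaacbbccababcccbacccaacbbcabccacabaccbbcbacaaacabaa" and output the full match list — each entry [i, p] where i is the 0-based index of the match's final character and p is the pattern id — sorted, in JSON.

Build:
Trie nodes:
  n0 'ε': a→3 c→1
  n1 'c': a→2 b→6
  n2 'ca': a→5  [P0 ends]
  n3 'a': a→4  [P4 ends]
  n4 'aa': ·  [P1 ends]
  n5 'caa': ·  [P2 ends]
  n6 'cb': b→7
  n7 'cbb': c→8
  n8 'cbbc': ·  [P3 ends]

BFS fail/out derivation:
  fail(1) 'c': from fail(0)=0 chase 'c': 0 ⇒ 0;  out=∅∪out(0)=∅
  fail(3) 'a': from fail(0)=0 chase 'a': 0 ⇒ 0;  out={4}∪out(0)={4}
  fail(2) 'ca': from fail(1)=0 chase 'a': 0 ⇒ 3;  out={0}∪out(3)={0,4}
  fail(4) 'aa': from fail(3)=0 chase 'a': 0 ⇒ 3;  out={1}∪out(3)={1,4}
  fail(6) 'cb': from fail(1)=0 chase 'b': 0 ⇒ 0;  out=∅∪out(0)=∅
  fail(5) 'caa': from fail(2)=3 chase 'a': 3 ⇒ 4;  out={2}∪out(4)={1,2,4}
  fail(7) 'cbb': from fail(6)=0 chase 'b': 0 ⇒ 0;  out=∅∪out(0)=∅
  fail(8) 'cbbc': from fail(7)=0 chase 'c': 0 ⇒ 1;  out={3}∪out(1)={3}

Scan:
[0] read 'c'  n0⇒n1
[1] read 'a'  n1⇒n2  → match P0@[0:1],P4@[1:1]
[2] read 'b'  n2⇒n0 ·f
[3] read 'b'  n0⇒n0
[4] read 'c'  n0⇒n1
[5] read 'b'  n1⇒n6
[6] read 'b'  n6⇒n7
[7] read 'c'  n7⇒n8  → match P3@[4:7]
[8] read 'a'  n8⇒n2 ·f  → match P0@[7:8],P4@[8:8]
[9] read 'a'  n2⇒n5  → match P1@[8:9],P2@[7:9],P4@[9:9]
[10] read 'c'  n5⇒n1 ·f
[11] read 'b'  n1⇒n6
[12] read 'b'  n6⇒n7
[13] read 'c'  n7⇒n8  → match P3@[10:13]
[14] read 'c'  n8⇒n1 ·f
[15] read 'a'  n1⇒n2  → match P0@[14:15],P4@[15:15]
[16] read 'b'  n2⇒n0 ·f
[17] read 'a'  n0⇒n3  → match P4@[17:17]
[18] read 'b'  n3⇒n0 ·f
[19] read 'c'  n0⇒n1
[20] read 'c'  n1⇒n1 ·f
[21] read 'c'  n1⇒n1 ·f
[22] read 'b'  n1⇒n6
[23] read 'a'  n6⇒n3 ·f  → match P4@[23:23]
[24] read 'c'  n3⇒n1 ·f
[25] read 'c'  n1⇒n1 ·f
[26] read 'c'  n1⇒n1 ·f
[27] read 'a'  n1⇒n2  → match P0@[26:27],P4@[27:27]
[28] read 'a'  n2⇒n5  → match P1@[27:28],P2@[26:28],P4@[28:28]
[29] read 'c'  n5⇒n1 ·f
[30] read 'b'  n1⇒n6
[31] read 'b'  n6⇒n7
[32] read 'c'  n7⇒n8  → match P3@[29:32]
[33] read 'a'  n8⇒n2 ·f  → match P0@[32:33],P4@[33:33]
[34] read 'b'  n2⇒n0 ·f
[35] read 'c'  n0⇒n1
[36] read 'c'  n1⇒n1 ·f
[37] read 'a'  n1⇒n2  → match P0@[36:37],P4@[37:37]
[38] read 'c'  n2⇒n1 ·f
[39] read 'a'  n1⇒n2  → match P0@[38:39],P4@[39:39]
[40] read 'b'  n2⇒n0 ·f
[41] read 'a'  n0⇒n3  → match P4@[41:41]
[42] read 'c'  n3⇒n1 ·f
[43] read 'c'  n1⇒n1 ·f
[44] read 'b'  n1⇒n6
[45] read 'b'  n6⇒n7
[46] read 'c'  n7⇒n8  → match P3@[43:46]
[47] read 'b'  n8⇒n6 ·f
[48] read 'a'  n6⇒n3 ·f  → match P4@[48:48]
[49] read 'c'  n3⇒n1 ·f
[50] read 'a'  n1⇒n2  → match P0@[49:50],P4@[50:50]
[51] read 'a'  n2⇒n5  → match P1@[50:51],P2@[49:51],P4@[51:51]
[52] read 'a'  n5⇒n4 ·f  → match P1@[51:52],P4@[52:52]
[53] read 'c'  n4⇒n1 ·f
[54] read 'a'  n1⇒n2  → match P0@[53:54],P4@[54:54]
[55] read 'b'  n2⇒n0 ·f
[56] read 'a'  n0⇒n3  → match P4@[56:56]
[57] read 'a'  n3⇒n4  → match P1@[56:57],P4@[57:57]

Result: [[1,0],[1,4],[7,3],[8,0],[8,4],[9,1],[9,2],[9,4],[13,3],[15,0],[15,4],[17,4],[23,4],[27,0],[27,4],[28,1],[28,2],[28,4],[32,3],[33,0],[33,4],[37,0],[37,4],[39,0],[39,4],[41,4],[46,3],[48,4],[50,0],[50,4],[51,1],[51,2],[51,4],[52,1],[52,4],[54,0],[54,4],[56,4],[57,1],[57,4]]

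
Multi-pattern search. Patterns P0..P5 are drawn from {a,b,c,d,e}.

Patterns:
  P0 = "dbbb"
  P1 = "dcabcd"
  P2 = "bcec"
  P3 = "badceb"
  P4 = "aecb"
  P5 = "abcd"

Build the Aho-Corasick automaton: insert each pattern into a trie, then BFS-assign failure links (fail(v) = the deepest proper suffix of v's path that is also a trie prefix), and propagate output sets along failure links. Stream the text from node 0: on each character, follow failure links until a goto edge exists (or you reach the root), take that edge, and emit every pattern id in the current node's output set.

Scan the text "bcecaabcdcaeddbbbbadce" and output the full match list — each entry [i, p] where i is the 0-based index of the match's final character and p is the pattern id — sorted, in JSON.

Build:
Trie (insert patterns):
  0='ε' goto a→19 b→10 d→1
  1='d' goto b→2 c→5
  2='db' goto b→3
  3='dbb' goto b→4
  4='dbbb' goto ·  ←P0
  5='dc' goto a→6
  6='dca' goto b→7
  7='dcab' goto c→8
  8='dcabc' goto d→9
  9='dcabcd' goto ·  ←P1
  10='b' goto a→14 c→11
  11='bc' goto e→12
  12='bce' goto c→13
  13='bcec' goto ·  ←P2
  14='ba' goto d→15
  15='bad' goto c→16
  16='badc' goto e→17
  17='badce' goto b→18
  18='badceb' goto ·  ←P3
  19='a' goto b→23 e→20
  20='ae' goto c→21
  21='aec' goto b→22
  22='aecb' goto ·  ←P4
  23='ab' goto c→24
  24='abc' goto d→25
  25='abcd' goto ·  ←P5

BFS fail/out derivation:
  n1('d'): parent n0 fail=0; on 'd' 0 → fail=0;  out ∅∪∅=∅
  n10('b'): parent n0 fail=0; on 'b' 0 → fail=0;  out ∅∪∅=∅
  n19('a'): parent n0 fail=0; on 'a' 0 → fail=0;  out ∅∪∅=∅
  n2('db'): parent n1 fail=0; on 'b' 0 → fail=10;  out ∅∪∅=∅
  n5('dc'): parent n1 fail=0; on 'c' 0 → fail=0;  out ∅∪∅=∅
  n11('bc'): parent n10 fail=0; on 'c' 0 → fail=0;  out ∅∪∅=∅
  n14('ba'): parent n10 fail=0; on 'a' 0 → fail=19;  out ∅∪∅=∅
  n20('ae'): parent n19 fail=0; on 'e' 0 → fail=0;  out ∅∪∅=∅
  n23('ab'): parent n19 fail=0; on 'b' 0 → fail=10;  out ∅∪∅=∅
  n3('dbb'): parent n2 fail=10; on 'b' 10→0 → fail=10;  out ∅∪∅=∅
  n6('dca'): parent n5 fail=0; on 'a' 0 → fail=19;  out ∅∪∅=∅
  n12('bce'): parent n11 fail=0; on 'e' 0 → fail=0;  out ∅∪∅=∅
  n15('bad'): parent n14 fail=19; on 'd' 19→0 → fail=1;  out ∅∪∅=∅
  n21('aec'): parent n20 fail=0; on 'c' 0 → fail=0;  out ∅∪∅=∅
  n24('abc'): parent n23 fail=10; on 'c' 10 → fail=11;  out ∅∪∅=∅
  n4('dbbb'): parent n3 fail=10; on 'b' 10→0 → fail=10;  out {0}∪∅={0}
  n7('dcab'): parent n6 fail=19; on 'b' 19 → fail=23;  out ∅∪∅=∅
  n13('bcec'): parent n12 fail=0; on 'c' 0 → fail=0;  out {2}∪∅={2}
  n16('badc'): parent n15 fail=1; on 'c' 1 → fail=5;  out ∅∪∅=∅
  n22('aecb'): parent n21 fail=0; on 'b' 0 → fail=10;  out {4}∪∅={4}
  n25('abcd'): parent n24 fail=11; on 'd' 11→0 → fail=1;  out {5}∪∅={5}
  n8('dcabc'): parent n7 fail=23; on 'c' 23 → fail=24;  out ∅∪∅=∅
  n17('badce'): parent n16 fail=5; on 'e' 5→0 → fail=0;  out ∅∪∅=∅
  n9('dcabcd'): parent n8 fail=24; on 'd' 24 → fail=25;  out {1}∪{5}={1,5}
  n18('badceb'): parent n17 fail=0; on 'b' 0 → fail=10;  out {3}∪∅={3}

Run:
[0] read 'b'  n0⇒n10
[1] read 'c'  n10⇒n11
[2] read 'e'  n11⇒n12
[3] read 'c'  n12⇒n13  → match P2@[0:3]
[4] read 'a'  n13⇒n19 (via fail)
[5] read 'a'  n19⇒n19 (via fail)
[6] read 'b'  n19⇒n23
[7] read 'c'  n23⇒n24
[8] read 'd'  n24⇒n25  → match P5@[5:8]
[9] read 'c'  n25⇒n5 (via fail)
[10] read 'a'  n5⇒n6
[11] read 'e'  n6⇒n20 (via fail)
[12] read 'd'  n20⇒n1 (via fail)
[13] read 'd'  n1⇒n1 (via fail)
[14] read 'b'  n1⇒n2
[15] read 'b'  n2⇒n3
[16] read 'b'  n3⇒n4  → match P0@[13:16]
[17] read 'b'  n4⇒n10 (via fail)
[18] read 'a'  n10⇒n14
[19] read 'd'  n14⇒n15
[20] read 'c'  n15⇒n16
[21] read 'e'  n16⇒n17

All matches (sorted): [[3,2],[8,5],[16,0]]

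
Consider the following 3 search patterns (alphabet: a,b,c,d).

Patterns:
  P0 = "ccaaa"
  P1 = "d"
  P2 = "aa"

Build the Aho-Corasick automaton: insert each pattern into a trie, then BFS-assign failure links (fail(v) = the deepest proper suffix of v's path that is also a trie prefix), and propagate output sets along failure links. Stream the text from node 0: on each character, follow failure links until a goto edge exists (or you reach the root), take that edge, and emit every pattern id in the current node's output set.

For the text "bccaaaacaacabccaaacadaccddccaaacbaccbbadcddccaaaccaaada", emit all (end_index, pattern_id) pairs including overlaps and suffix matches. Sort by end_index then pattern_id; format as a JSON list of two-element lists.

Construct AC machine:
Trie nodes:
  n0 'ε': a→7 c→1 d→6
  n1 'c': c→2
  n2 'cc': a→3
  n3 'cca': a→4
  n4 'ccaa': a→5
  n5 'ccaaa': ·  ←P0
  n6 'd': ·  ←P1
  n7 'a': a→8
  n8 'aa': ·  ←P2

Failure links (BFS by depth):
  fail(1) 'c': from fail(0)=0 chase 'c': 0 ⇒ 0;  out=∅∪out(0)=∅
  fail(6) 'd': from fail(0)=0 chase 'd': 0 ⇒ 0;  out={1}∪out(0)={1}
  fail(7) 'a': from fail(0)=0 chase 'a': 0 ⇒ 0;  out=∅∪out(0)=∅
  fail(2) 'cc': from fail(1)=0 chase 'c': 0 ⇒ 1;  out=∅∪out(1)=∅
  fail(8) 'aa': from fail(7)=0 chase 'a': 0 ⇒ 7;  out={2}∪out(7)={2}
  fail(3) 'cca': from fail(2)=1 chase 'a': 1→0 ⇒ 7;  out=∅∪out(7)=∅
  fail(4) 'ccaa': from fail(3)=7 chase 'a': 7 ⇒ 8;  out=∅∪out(8)={2}
  fail(5) 'ccaaa': from fail(4)=8 chase 'a': 8→7 ⇒ 8;  out={0}∪out(8)={0,2}

Run:
pos 0 'b': at 0
pos 1 'c': at 1
pos 2 'c': at 2
pos 3 'a': at 3
pos 4 'a': at 4  → match P2@[3:4]
pos 5 'a': at 5  → match P0@[1:5],P2@[4:5]
pos 6 'a': at 8 (fail-walked)  → match P2@[5:6]
pos 7 'c': at 1 (fail-walked)
pos 8 'a': at 7 (fail-walked)
pos 9 'a': at 8  → match P2@[8:9]
pos 10 'c': at 1 (fail-walked)
pos 11 'a': at 7 (fail-walked)
pos 12 'b': at 0 (fail-walked)
pos 13 'c': at 1
pos 14 'c': at 2
pos 15 'a': at 3
pos 16 'a': at 4  → match P2@[15:16]
pos 17 'a': at 5  → match P0@[13:17],P2@[16:17]
pos 18 'c': at 1 (fail-walked)
pos 19 'a': at 7 (fail-walked)
pos 20 'd': at 6 (fail-walked)  → match P1@[20:20]
pos 21 'a': at 7 (fail-walked)
pos 22 'c': at 1 (fail-walked)
pos 23 'c': at 2
pos 24 'd': at 6 (fail-walked)  → match P1@[24:24]
pos 25 'd': at 6 (fail-walked)  → match P1@[25:25]
pos 26 'c': at 1 (fail-walked)
pos 27 'c': at 2
pos 28 'a': at 3
pos 29 'a': at 4  → match P2@[28:29]
pos 30 'a': at 5  → match P0@[26:30],P2@[29:30]
pos 31 'c': at 1 (fail-walked)
pos 32 'b': at 0 (fail-walked)
pos 33 'a': at 7
pos 34 'c': at 1 (fail-walked)
pos 35 'c': at 2
pos 36 'b': at 0 (fail-walked)
pos 37 'b': at 0
pos 38 'a': at 7
pos 39 'd': at 6 (fail-walked)  → match P1@[39:39]
pos 40 'c': at 1 (fail-walked)
pos 41 'd': at 6 (fail-walked)  → match P1@[41:41]
pos 42 'd': at 6 (fail-walked)  → match P1@[42:42]
pos 43 'c': at 1 (fail-walked)
pos 44 'c': at 2
pos 45 'a': at 3
pos 46 'a': at 4  → match P2@[45:46]
pos 47 'a': at 5  → match P0@[43:47],P2@[46:47]
pos 48 'c': at 1 (fail-walked)
pos 49 'c': at 2
pos 50 'a': at 3
pos 51 'a': at 4  → match P2@[50:51]
pos 52 'a': at 5  → match P0@[48:52],P2@[51:52]
pos 53 'd': at 6 (fail-walked)  → match P1@[53:53]
pos 54 'a': at 7 (fail-walked)

All matches (sorted): [[4,2],[5,0],[5,2],[6,2],[9,2],[16,2],[17,0],[17,2],[20,1],[24,1],[25,1],[29,2],[30,0],[30,2],[39,1],[41,1],[42,1],[46,2],[47,0],[47,2],[51,2],[52,0],[52,2],[53,1]]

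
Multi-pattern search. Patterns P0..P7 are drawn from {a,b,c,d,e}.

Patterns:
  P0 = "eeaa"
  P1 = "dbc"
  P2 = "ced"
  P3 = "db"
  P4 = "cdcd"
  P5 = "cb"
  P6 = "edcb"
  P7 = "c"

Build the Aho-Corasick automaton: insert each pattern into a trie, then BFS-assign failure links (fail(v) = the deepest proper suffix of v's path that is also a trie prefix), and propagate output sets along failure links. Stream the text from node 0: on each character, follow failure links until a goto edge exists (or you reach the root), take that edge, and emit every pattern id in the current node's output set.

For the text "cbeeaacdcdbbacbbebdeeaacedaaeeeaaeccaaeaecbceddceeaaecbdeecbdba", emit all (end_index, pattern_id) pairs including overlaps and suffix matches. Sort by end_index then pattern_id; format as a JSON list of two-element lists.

Construct AC machine:
Trie (insert patterns):
  n0 'ε': c→8 d→5 e→1
  n1 'e': d→15 e→2
  n2 'ee': a→3
  n3 'eea': a→4
  n4 'eeaa': ·  [P0 ends]
  n5 'd': b→6
  n6 'db': c→7  [P3 ends]
  n7 'dbc': ·  [P1 ends]
  n8 'c': b→14 d→11 e→9  [P7 ends]
  n9 'ce': d→10
  n10 'ced': ·  [P2 ends]
  n11 'cd': c→12
  n12 'cdc': d→13
  n13 'cdcd': ·  [P4 ends]
  n14 'cb': ·  [P5 ends]
  n15 'ed': c→16
  n16 'edc': b→17
  n17 'edcb': ·  [P6 ends]

Failure links (BFS by depth):
  fail(1) 'e': from fail(0)=0 chase 'e': 0 ⇒ 0;  out=∅∪out(0)=∅
  fail(5) 'd': from fail(0)=0 chase 'd': 0 ⇒ 0;  out=∅∪out(0)=∅
  fail(8) 'c': from fail(0)=0 chase 'c': 0 ⇒ 0;  out={7}∪out(0)={7}
  fail(2) 'ee': from fail(1)=0 chase 'e': 0 ⇒ 1;  out=∅∪out(1)=∅
  fail(6) 'db': from fail(5)=0 chase 'b': 0 ⇒ 0;  out={3}∪out(0)={3}
  fail(9) 'ce': from fail(8)=0 chase 'e': 0 ⇒ 1;  out=∅∪out(1)=∅
  fail(11) 'cd': from fail(8)=0 chase 'd': 0 ⇒ 5;  out=∅∪out(5)=∅
  fail(14) 'cb': from fail(8)=0 chase 'b': 0 ⇒ 0;  out={5}∪out(0)={5}
  fail(15) 'ed': from fail(1)=0 chase 'd': 0 ⇒ 5;  out=∅∪out(5)=∅
  fail(3) 'eea': from fail(2)=1 chase 'a': 1→0 ⇒ 0;  out=∅∪out(0)=∅
  fail(7) 'dbc': from fail(6)=0 chase 'c': 0 ⇒ 8;  out={1}∪out(8)={1,7}
  fail(10) 'ced': from fail(9)=1 chase 'd': 1 ⇒ 15;  out={2}∪out(15)={2}
  fail(12) 'cdc': from fail(11)=5 chase 'c': 5→0 ⇒ 8;  out=∅∪out(8)={7}
  fail(16) 'edc': from fail(15)=5 chase 'c': 5→0 ⇒ 8;  out=∅∪out(8)={7}
  fail(4) 'eeaa': from fail(3)=0 chase 'a': 0 ⇒ 0;  out={0}∪out(0)={0}
  fail(13) 'cdcd': from fail(12)=8 chase 'd': 8 ⇒ 11;  out={4}∪out(11)={4}
  fail(17) 'edcb': from fail(16)=8 chase 'b': 8 ⇒ 14;  out={6}∪out(14)={5,6}

Run:
pos 0 'c': at 8  ** P7@[0:0]
pos 1 'b': at 14  ** P5@[0:1]
pos 2 'e': at 1 (via fail)
pos 3 'e': at 2
pos 4 'a': at 3
pos 5 'a': at 4  ** P0@[2:5]
pos 6 'c': at 8 (via fail)  ** P7@[6:6]
pos 7 'd': at 11
pos 8 'c': at 12  ** P7@[8:8]
pos 9 'd': at 13  ** P4@[6:9]
pos 10 'b': at 6 (via fail)  ** P3@[9:10]
pos 11 'b': at 0 (via fail)
pos 12 'a': at 0
pos 13 'c': at 8  ** P7@[13:13]
pos 14 'b': at 14  ** P5@[13:14]
pos 15 'b': at 0 (via fail)
pos 16 'e': at 1
pos 17 'b': at 0 (via fail)
pos 18 'd': at 5
pos 19 'e': at 1 (via fail)
pos 20 'e': at 2
pos 21 'a': at 3
pos 22 'a': at 4  ** P0@[19:22]
pos 23 'c': at 8 (via fail)  ** P7@[23:23]
pos 24 'e': at 9
pos 25 'd': at 10  ** P2@[23:25]
pos 26 'a': at 0 (via fail)
pos 27 'a': at 0
pos 28 'e': at 1
pos 29 'e': at 2
pos 30 'e': at 2 (via fail)
pos 31 'a': at 3
pos 32 'a': at 4  ** P0@[29:32]
pos 33 'e': at 1 (via fail)
pos 34 'c': at 8 (via fail)  ** P7@[34:34]
pos 35 'c': at 8 (via fail)  ** P7@[35:35]
pos 36 'a': at 0 (via fail)
pos 37 'a': at 0
pos 38 'e': at 1
pos 39 'a': at 0 (via fail)
pos 40 'e': at 1
pos 41 'c': at 8 (via fail)  ** P7@[41:41]
pos 42 'b': at 14  ** P5@[41:42]
pos 43 'c': at 8 (via fail)  ** P7@[43:43]
pos 44 'e': at 9
pos 45 'd': at 10  ** P2@[43:45]
pos 46 'd': at 5 (via fail)
pos 47 'c': at 8 (via fail)  ** P7@[47:47]
pos 48 'e': at 9
pos 49 'e': at 2 (via fail)
pos 50 'a': at 3
pos 51 'a': at 4  ** P0@[48:51]
pos 52 'e': at 1 (via fail)
pos 53 'c': at 8 (via fail)  ** P7@[53:53]
pos 54 'b': at 14  ** P5@[53:54]
pos 55 'd': at 5 (via fail)
pos 56 'e': at 1 (via fail)
pos 57 'e': at 2
pos 58 'c': at 8 (via fail)  ** P7@[58:58]
pos 59 'b': at 14  ** P5@[58:59]
pos 60 'd': at 5 (via fail)
pos 61 'b': at 6  ** P3@[60:61]
pos 62 'a': at 0 (via fail)

All matches (sorted): [[0,7],[1,5],[5,0],[6,7],[8,7],[9,4],[10,3],[13,7],[14,5],[22,0],[23,7],[25,2],[32,0],[34,7],[35,7],[41,7],[42,5],[43,7],[45,2],[47,7],[51,0],[53,7],[54,5],[58,7],[59,5],[61,3]]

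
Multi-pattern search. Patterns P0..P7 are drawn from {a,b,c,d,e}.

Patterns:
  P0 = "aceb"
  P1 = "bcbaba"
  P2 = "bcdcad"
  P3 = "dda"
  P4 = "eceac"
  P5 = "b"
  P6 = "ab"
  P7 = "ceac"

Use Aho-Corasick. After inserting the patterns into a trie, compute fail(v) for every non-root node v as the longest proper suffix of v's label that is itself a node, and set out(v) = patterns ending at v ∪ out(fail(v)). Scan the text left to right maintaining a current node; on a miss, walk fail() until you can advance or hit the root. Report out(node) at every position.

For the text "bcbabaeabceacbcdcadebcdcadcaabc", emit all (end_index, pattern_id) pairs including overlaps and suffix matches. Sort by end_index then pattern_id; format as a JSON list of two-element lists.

Build:
Trie nodes:
  n0 'ε': a→1 b→5 c→24 d→15 e→18
  n1 'a': b→23 c→2
  n2 'ac': e→3
  n3 'ace': b→4
  n4 'aceb': ·  [P0 ends]
  n5 'b': c→6  [P5 ends]
  n6 'bc': b→7 d→11
  n7 'bcb': a→8
  n8 'bcba': b→9
  n9 'bcbab': a→10
  n10 'bcbaba': ·  [P1 ends]
  n11 'bcd': c→12
  n12 'bcdc': a→13
  n13 'bcdca': d→14
  n14 'bcdcad': ·  [P2 ends]
  n15 'd': d→16
  n16 'dd': a→17
  n17 'dda': ·  [P3 ends]
  n18 'e': c→19
  n19 'ec': e→20
  n20 'ece': a→21
  n21 'ecea': c→22
  n22 'eceac': ·  [P4 ends]
  n23 'ab': ·  [P6 ends]
  n24 'c': e→25
  n25 'ce': a→26
  n26 'cea': c→27
  n27 'ceac': ·  [P7 ends]

BFS fail/out derivation:
  fail(1) 'a': from fail(0)=0 chase 'a': 0 ⇒ 0;  out=∅∪out(0)=∅
  fail(5) 'b': from fail(0)=0 chase 'b': 0 ⇒ 0;  out={5}∪out(0)={5}
  fail(15) 'd': from fail(0)=0 chase 'd': 0 ⇒ 0;  out=∅∪out(0)=∅
  fail(18) 'e': from fail(0)=0 chase 'e': 0 ⇒ 0;  out=∅∪out(0)=∅
  fail(24) 'c': from fail(0)=0 chase 'c': 0 ⇒ 0;  out=∅∪out(0)=∅
  fail(2) 'ac': from fail(1)=0 chase 'c': 0 ⇒ 24;  out=∅∪out(24)=∅
  fail(6) 'bc': from fail(5)=0 chase 'c': 0 ⇒ 24;  out=∅∪out(24)=∅
  fail(16) 'dd': from fail(15)=0 chase 'd': 0 ⇒ 15;  out=∅∪out(15)=∅
  fail(19) 'ec': from fail(18)=0 chase 'c': 0 ⇒ 24;  out=∅∪out(24)=∅
  fail(23) 'ab': from fail(1)=0 chase 'b': 0 ⇒ 5;  out={6}∪out(5)={5,6}
  fail(25) 'ce': from fail(24)=0 chase 'e': 0 ⇒ 18;  out=∅∪out(18)=∅
  fail(3) 'ace': from fail(2)=24 chase 'e': 24 ⇒ 25;  out=∅∪out(25)=∅
  fail(7) 'bcb': from fail(6)=24 chase 'b': 24→0 ⇒ 5;  out=∅∪out(5)={5}
  fail(11) 'bcd': from fail(6)=24 chase 'd': 24→0 ⇒ 15;  out=∅∪out(15)=∅
  fail(17) 'dda': from fail(16)=15 chase 'a': 15→0 ⇒ 1;  out={3}∪out(1)={3}
  fail(20) 'ece': from fail(19)=24 chase 'e': 24 ⇒ 25;  out=∅∪out(25)=∅
  fail(26) 'cea': from fail(25)=18 chase 'a': 18→0 ⇒ 1;  out=∅∪out(1)=∅
  fail(4) 'aceb': from fail(3)=25 chase 'b': 25→18→0 ⇒ 5;  out={0}∪out(5)={0,5}
  fail(8) 'bcba': from fail(7)=5 chase 'a': 5→0 ⇒ 1;  out=∅∪out(1)=∅
  fail(12) 'bcdc': from fail(11)=15 chase 'c': 15→0 ⇒ 24;  out=∅∪out(24)=∅
  fail(21) 'ecea': from fail(20)=25 chase 'a': 25 ⇒ 26;  out=∅∪out(26)=∅
  fail(27) 'ceac': from fail(26)=1 chase 'c': 1 ⇒ 2;  out={7}∪out(2)={7}
  fail(9) 'bcbab': from fail(8)=1 chase 'b': 1 ⇒ 23;  out=∅∪out(23)={5,6}
  fail(13) 'bcdca': from fail(12)=24 chase 'a': 24→0 ⇒ 1;  out=∅∪out(1)=∅
  fail(22) 'eceac': from fail(21)=26 chase 'c': 26 ⇒ 27;  out={4}∪out(27)={4,7}
  fail(10) 'bcbaba': from fail(9)=23 chase 'a': 23→5→0 ⇒ 1;  out={1}∪out(1)={1}
  fail(14) 'bcdcad': from fail(13)=1 chase 'd': 1→0 ⇒ 15;  out={2}∪out(15)={2}

Run:
i=0 'b': node 0→5  → match P5@[0:0]
i=1 'c': node 5→6
i=2 'b': node 6→7  → match P5@[2:2]
i=3 'a': node 7→8
i=4 'b': node 8→9  → match P5@[4:4],P6@[3:4]
i=5 'a': node 9→10  → match P1@[0:5]
i=6 'e': node 10→18 (fail-walked)
i=7 'a': node 18→1 (fail-walked)
i=8 'b': node 1→23  → match P5@[8:8],P6@[7:8]
i=9 'c': node 23→6 (fail-walked)
i=10 'e': node 6→25 (fail-walked)
i=11 'a': node 25→26
i=12 'c': node 26→27  → match P7@[9:12]
i=13 'b': node 27→5 (fail-walked)  → match P5@[13:13]
i=14 'c': node 5→6
i=15 'd': node 6→11
i=16 'c': node 11→12
i=17 'a': node 12→13
i=18 'd': node 13→14  → match P2@[13:18]
i=19 'e': node 14→18 (fail-walked)
i=20 'b': node 18→5 (fail-walked)  → match P5@[20:20]
i=21 'c': node 5→6
i=22 'd': node 6→11
i=23 'c': node 11→12
i=24 'a': node 12→13
i=25 'd': node 13→14  → match P2@[20:25]
i=26 'c': node 14→24 (fail-walked)
i=27 'a': node 24→1 (fail-walked)
i=28 'a': node 1→1 (fail-walked)
i=29 'b': node 1→23  → match P5@[29:29],P6@[28:29]
i=30 'c': node 23→6 (fail-walked)

Matches: [[0,5],[2,5],[4,5],[4,6],[5,1],[8,5],[8,6],[12,7],[13,5],[18,2],[20,5],[25,2],[29,5],[29,6]]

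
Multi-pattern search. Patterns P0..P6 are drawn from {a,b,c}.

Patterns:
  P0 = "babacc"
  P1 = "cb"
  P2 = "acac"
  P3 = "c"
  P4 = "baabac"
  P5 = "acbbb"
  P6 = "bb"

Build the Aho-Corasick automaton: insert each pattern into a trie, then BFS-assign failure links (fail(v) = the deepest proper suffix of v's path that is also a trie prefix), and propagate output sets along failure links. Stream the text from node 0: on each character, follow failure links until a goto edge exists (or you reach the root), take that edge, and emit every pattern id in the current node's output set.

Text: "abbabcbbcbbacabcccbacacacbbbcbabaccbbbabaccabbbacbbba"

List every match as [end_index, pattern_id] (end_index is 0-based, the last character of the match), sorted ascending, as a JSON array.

Build:
Trie (insert patterns):
  0='ε' goto a→9 b→1 c→7
  1='b' goto a→2 b→20
  2='ba' goto a→13 b→3
  3='bab' goto a→4
  4='baba' goto c→5
  5='babac' goto c→6
  6='babacc' goto ·  [P0 ends]
  7='c' goto b→8  [P3 ends]
  8='cb' goto ·  [P1 ends]
  9='a' goto c→10
  10='ac' goto a→11 b→17
  11='aca' goto c→12
  12='acac' goto ·  [P2 ends]
  13='baa' goto b→14
  14='baab' goto a→15
  15='baaba' goto c→16
  16='baabac' goto ·  [P4 ends]
  17='acb' goto b→18
  18='acbb' goto b→19
  19='acbbb' goto ·  [P5 ends]
  20='bb' goto ·  [P6 ends]

Failure links (BFS by depth):
  fail(1) 'b': from fail(0)=0 chase 'b': 0 ⇒ 0;  out=∅∪out(0)=∅
  fail(7) 'c': from fail(0)=0 chase 'c': 0 ⇒ 0;  out={3}∪out(0)={3}
  fail(9) 'a': from fail(0)=0 chase 'a': 0 ⇒ 0;  out=∅∪out(0)=∅
  fail(2) 'ba': from fail(1)=0 chase 'a': 0 ⇒ 9;  out=∅∪out(9)=∅
  fail(8) 'cb': from fail(7)=0 chase 'b': 0 ⇒ 1;  out={1}∪out(1)={1}
  fail(10) 'ac': from fail(9)=0 chase 'c': 0 ⇒ 7;  out=∅∪out(7)={3}
  fail(20) 'bb': from fail(1)=0 chase 'b': 0 ⇒ 1;  out={6}∪out(1)={6}
  fail(3) 'bab': from fail(2)=9 chase 'b': 9→0 ⇒ 1;  out=∅∪out(1)=∅
  fail(11) 'aca': from fail(10)=7 chase 'a': 7→0 ⇒ 9;  out=∅∪out(9)=∅
  fail(13) 'baa': from fail(2)=9 chase 'a': 9→0 ⇒ 9;  out=∅∪out(9)=∅
  fail(17) 'acb': from fail(10)=7 chase 'b': 7 ⇒ 8;  out=∅∪out(8)={1}
  fail(4) 'baba': from fail(3)=1 chase 'a': 1 ⇒ 2;  out=∅∪out(2)=∅
  fail(12) 'acac': from fail(11)=9 chase 'c': 9 ⇒ 10;  out={2}∪out(10)={2,3}
  fail(14) 'baab': from fail(13)=9 chase 'b': 9→0 ⇒ 1;  out=∅∪out(1)=∅
  fail(18) 'acbb': from fail(17)=8 chase 'b': 8→1 ⇒ 20;  out=∅∪out(20)={6}
  fail(5) 'babac': from fail(4)=2 chase 'c': 2→9 ⇒ 10;  out=∅∪out(10)={3}
  fail(15) 'baaba': from fail(14)=1 chase 'a': 1 ⇒ 2;  out=∅∪out(2)=∅
  fail(19) 'acbbb': from fail(18)=20 chase 'b': 20→1 ⇒ 20;  out={5}∪out(20)={5,6}
  fail(6) 'babacc': from fail(5)=10 chase 'c': 10→7→0 ⇒ 7;  out={0}∪out(7)={0,3}
  fail(16) 'baabac': from fail(15)=2 chase 'c': 2→9 ⇒ 10;  out={4}∪out(10)={3,4}

Text stream:
pos 0 'a': at 9
pos 1 'b': at 1 ·f
pos 2 'b': at 20  emit P6@[1:2]
pos 3 'a': at 2 ·f
pos 4 'b': at 3
pos 5 'c': at 7 ·f  emit P3@[5:5]
pos 6 'b': at 8  emit P1@[5:6]
pos 7 'b': at 20 ·f  emit P6@[6:7]
pos 8 'c': at 7 ·f  emit P3@[8:8]
pos 9 'b': at 8  emit P1@[8:9]
pos 10 'b': at 20 ·f  emit P6@[9:10]
pos 11 'a': at 2 ·f
pos 12 'c': at 10 ·f  emit P3@[12:12]
pos 13 'a': at 11
pos 14 'b': at 1 ·f
pos 15 'c': at 7 ·f  emit P3@[15:15]
pos 16 'c': at 7 ·f  emit P3@[16:16]
pos 17 'c': at 7 ·f  emit P3@[17:17]
pos 18 'b': at 8  emit P1@[17:18]
pos 19 'a': at 2 ·f
pos 20 'c': at 10 ·f  emit P3@[20:20]
pos 21 'a': at 11
pos 22 'c': at 12  emit P2@[19:22],P3@[22:22]
pos 23 'a': at 11 ·f
pos 24 'c': at 12  emit P2@[21:24],P3@[24:24]
pos 25 'b': at 17 ·f  emit P1@[24:25]
pos 26 'b': at 18  emit P6@[25:26]
pos 27 'b': at 19  emit P5@[23:27],P6@[26:27]
pos 28 'c': at 7 ·f  emit P3@[28:28]
pos 29 'b': at 8  emit P1@[28:29]
pos 30 'a': at 2 ·f
pos 31 'b': at 3
pos 32 'a': at 4
pos 33 'c': at 5  emit P3@[33:33]
pos 34 'c': at 6  emit P0@[29:34],P3@[34:34]
pos 35 'b': at 8 ·f  emit P1@[34:35]
pos 36 'b': at 20 ·f  emit P6@[35:36]
pos 37 'b': at 20 ·f  emit P6@[36:37]
pos 38 'a': at 2 ·f
pos 39 'b': at 3
pos 40 'a': at 4
pos 41 'c': at 5  emit P3@[41:41]
pos 42 'c': at 6  emit P0@[37:42],P3@[42:42]
pos 43 'a': at 9 ·f
pos 44 'b': at 1 ·f
pos 45 'b': at 20  emit P6@[44:45]
pos 46 'b': at 20 ·f  emit P6@[45:46]
pos 47 'a': at 2 ·f
pos 48 'c': at 10 ·f  emit P3@[48:48]
pos 49 'b': at 17  emit P1@[48:49]
pos 50 'b': at 18  emit P6@[49:50]
pos 51 'b': at 19  emit P5@[47:51],P6@[50:51]
pos 52 'a': at 2 ·f

All matches (sorted): [[2,6],[5,3],[6,1],[7,6],[8,3],[9,1],[10,6],[12,3],[15,3],[16,3],[17,3],[18,1],[20,3],[22,2],[22,3],[24,2],[24,3],[25,1],[26,6],[27,5],[27,6],[28,3],[29,1],[33,3],[34,0],[34,3],[35,1],[36,6],[37,6],[41,3],[42,0],[42,3],[45,6],[46,6],[48,3],[49,1],[50,6],[51,5],[51,6]]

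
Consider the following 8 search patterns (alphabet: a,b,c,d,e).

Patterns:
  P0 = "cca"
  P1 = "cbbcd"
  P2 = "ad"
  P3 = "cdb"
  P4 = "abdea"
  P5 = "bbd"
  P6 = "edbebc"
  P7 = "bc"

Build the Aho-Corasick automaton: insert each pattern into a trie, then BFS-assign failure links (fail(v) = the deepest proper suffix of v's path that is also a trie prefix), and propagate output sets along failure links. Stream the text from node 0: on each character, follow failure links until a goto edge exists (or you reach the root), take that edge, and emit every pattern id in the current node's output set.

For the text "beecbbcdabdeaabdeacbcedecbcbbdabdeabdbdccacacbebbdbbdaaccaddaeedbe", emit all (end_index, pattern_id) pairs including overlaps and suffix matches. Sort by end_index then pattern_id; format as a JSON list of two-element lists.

Construct AC machine:
Trie nodes:
  0='ε' goto a→8 b→16 c→1 e→19
  1='c' goto b→4 c→2 d→10
  2='cc' goto a→3
  3='cca' goto ·  [P0 ends]
  4='cb' goto b→5
  5='cbb' goto c→6
  6='cbbc' goto d→7
  7='cbbcd' goto ·  [P1 ends]
  8='a' goto b→12 d→9
  9='ad' goto ·  [P2 ends]
  10='cd' goto b→11
  11='cdb' goto ·  [P3 ends]
  12='ab' goto d→13
  13='abd' goto e→14
  14='abde' goto a→15
  15='abdea' goto ·  [P4 ends]
  16='b' goto b→17 c→25
  17='bb' goto d→18
  18='bbd' goto ·  [P5 ends]
  19='e' goto d→20
  20='ed' goto b→21
  21='edb' goto e→22
  22='edbe' goto b→23
  23='edbeb' goto c→24
  24='edbebc' goto ·  [P6 ends]
  25='bc' goto ·  [P7 ends]

BFS fail/out derivation:
  fail(1) 'c': from fail(0)=0 chase 'c': 0 ⇒ 0;  out=∅∪out(0)=∅
  fail(8) 'a': from fail(0)=0 chase 'a': 0 ⇒ 0;  out=∅∪out(0)=∅
  fail(16) 'b': from fail(0)=0 chase 'b': 0 ⇒ 0;  out=∅∪out(0)=∅
  fail(19) 'e': from fail(0)=0 chase 'e': 0 ⇒ 0;  out=∅∪out(0)=∅
  fail(2) 'cc': from fail(1)=0 chase 'c': 0 ⇒ 1;  out=∅∪out(1)=∅
  fail(4) 'cb': from fail(1)=0 chase 'b': 0 ⇒ 16;  out=∅∪out(16)=∅
  fail(9) 'ad': from fail(8)=0 chase 'd': 0 ⇒ 0;  out={2}∪out(0)={2}
  fail(10) 'cd': from fail(1)=0 chase 'd': 0 ⇒ 0;  out=∅∪out(0)=∅
  fail(12) 'ab': from fail(8)=0 chase 'b': 0 ⇒ 16;  out=∅∪out(16)=∅
  fail(17) 'bb': from fail(16)=0 chase 'b': 0 ⇒ 16;  out=∅∪out(16)=∅
  fail(20) 'ed': from fail(19)=0 chase 'd': 0 ⇒ 0;  out=∅∪out(0)=∅
  fail(25) 'bc': from fail(16)=0 chase 'c': 0 ⇒ 1;  out={7}∪out(1)={7}
  fail(3) 'cca': from fail(2)=1 chase 'a': 1→0 ⇒ 8;  out={0}∪out(8)={0}
  fail(5) 'cbb': from fail(4)=16 chase 'b': 16 ⇒ 17;  out=∅∪out(17)=∅
  fail(11) 'cdb': from fail(10)=0 chase 'b': 0 ⇒ 16;  out={3}∪out(16)={3}
  fail(13) 'abd': from fail(12)=16 chase 'd': 16→0 ⇒ 0;  out=∅∪out(0)=∅
  fail(18) 'bbd': from fail(17)=16 chase 'd': 16→0 ⇒ 0;  out={5}∪out(0)={5}
  fail(21) 'edb': from fail(20)=0 chase 'b': 0 ⇒ 16;  out=∅∪out(16)=∅
  fail(6) 'cbbc': from fail(5)=17 chase 'c': 17→16 ⇒ 25;  out=∅∪out(25)={7}
  fail(14) 'abde': from fail(13)=0 chase 'e': 0 ⇒ 19;  out=∅∪out(19)=∅
  fail(22) 'edbe': from fail(21)=16 chase 'e': 16→0 ⇒ 19;  out=∅∪out(19)=∅
  fail(7) 'cbbcd': from fail(6)=25 chase 'd': 25→1 ⇒ 10;  out={1}∪out(10)={1}
  fail(15) 'abdea': from fail(14)=19 chase 'a': 19→0 ⇒ 8;  out={4}∪out(8)={4}
  fail(23) 'edbeb': from fail(22)=19 chase 'b': 19→0 ⇒ 16;  out=∅∪out(16)=∅
  fail(24) 'edbebc': from fail(23)=16 chase 'c': 16 ⇒ 25;  out={6}∪out(25)={6,7}

Run:
pos 0 'b': at 16
pos 1 'e': at 19 ·f
pos 2 'e': at 19 ·f
pos 3 'c': at 1 ·f
pos 4 'b': at 4
pos 5 'b': at 5
pos 6 'c': at 6  emit P7@[5:6]
pos 7 'd': at 7  emit P1@[3:7]
pos 8 'a': at 8 ·f
pos 9 'b': at 12
pos 10 'd': at 13
pos 11 'e': at 14
pos 12 'a': at 15  emit P4@[8:12]
pos 13 'a': at 8 ·f
pos 14 'b': at 12
pos 15 'd': at 13
pos 16 'e': at 14
pos 17 'a': at 15  emit P4@[13:17]
pos 18 'c': at 1 ·f
pos 19 'b': at 4
pos 20 'c': at 25 ·f  emit P7@[19:20]
pos 21 'e': at 19 ·f
pos 22 'd': at 20
pos 23 'e': at 19 ·f
pos 24 'c': at 1 ·f
pos 25 'b': at 4
pos 26 'c': at 25 ·f  emit P7@[25:26]
pos 27 'b': at 4 ·f
pos 28 'b': at 5
pos 29 'd': at 18 ·f  emit P5@[27:29]
pos 30 'a': at 8 ·f
pos 31 'b': at 12
pos 32 'd': at 13
pos 33 'e': at 14
pos 34 'a': at 15  emit P4@[30:34]
pos 35 'b': at 12 ·f
pos 36 'd': at 13
pos 37 'b': at 16 ·f
pos 38 'd': at 0 ·f
pos 39 'c': at 1
pos 40 'c': at 2
pos 41 'a': at 3  emit P0@[39:41]
pos 42 'c': at 1 ·f
pos 43 'a': at 8 ·f
pos 44 'c': at 1 ·f
pos 45 'b': at 4
pos 46 'e': at 19 ·f
pos 47 'b': at 16 ·f
pos 48 'b': at 17
pos 49 'd': at 18  emit P5@[47:49]
pos 50 'b': at 16 ·f
pos 51 'b': at 17
pos 52 'd': at 18  emit P5@[50:52]
pos 53 'a': at 8 ·f
pos 54 'a': at 8 ·f
pos 55 'c': at 1 ·f
pos 56 'c': at 2
pos 57 'a': at 3  emit P0@[55:57]
pos 58 'd': at 9 ·f  emit P2@[57:58]
pos 59 'd': at 0 ·f
pos 60 'a': at 8
pos 61 'e': at 19 ·f
pos 62 'e': at 19 ·f
pos 63 'd': at 20
pos 64 'b': at 21
pos 65 'e': at 22

Result: [[6,7],[7,1],[12,4],[17,4],[20,7],[26,7],[29,5],[34,4],[41,0],[49,5],[52,5],[57,0],[58,2]]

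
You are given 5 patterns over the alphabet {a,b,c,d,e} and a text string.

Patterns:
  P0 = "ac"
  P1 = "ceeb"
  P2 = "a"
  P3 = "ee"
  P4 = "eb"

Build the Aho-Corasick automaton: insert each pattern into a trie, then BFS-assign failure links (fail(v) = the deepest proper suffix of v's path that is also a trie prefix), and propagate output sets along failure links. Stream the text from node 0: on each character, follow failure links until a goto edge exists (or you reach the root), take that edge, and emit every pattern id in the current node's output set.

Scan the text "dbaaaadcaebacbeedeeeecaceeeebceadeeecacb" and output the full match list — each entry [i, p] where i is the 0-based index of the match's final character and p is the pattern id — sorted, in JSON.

Build automaton:
Trie nodes:
  n0 'ε': a→1 c→3 e→7
  n1 'a': c→2  ←P2
  n2 'ac': ·  ←P0
  n3 'c': e→4
  n4 'ce': e→5
  n5 'cee': b→6
  n6 'ceeb': ·  ←P1
  n7 'e': b→9 e→8
  n8 'ee': ·  ←P3
  n9 'eb': ·  ←P4

BFS fail/out derivation:
  fail(1) 'a': from fail(0)=0 chase 'a': 0 ⇒ 0;  out={2}∪out(0)={2}
  fail(3) 'c': from fail(0)=0 chase 'c': 0 ⇒ 0;  out=∅∪out(0)=∅
  fail(7) 'e': from fail(0)=0 chase 'e': 0 ⇒ 0;  out=∅∪out(0)=∅
  fail(2) 'ac': from fail(1)=0 chase 'c': 0 ⇒ 3;  out={0}∪out(3)={0}
  fail(4) 'ce': from fail(3)=0 chase 'e': 0 ⇒ 7;  out=∅∪out(7)=∅
  fail(8) 'ee': from fail(7)=0 chase 'e': 0 ⇒ 7;  out={3}∪out(7)={3}
  fail(9) 'eb': from fail(7)=0 chase 'b': 0 ⇒ 0;  out={4}∪out(0)={4}
  fail(5) 'cee': from fail(4)=7 chase 'e': 7 ⇒ 8;  out=∅∪out(8)={3}
  fail(6) 'ceeb': from fail(5)=8 chase 'b': 8→7 ⇒ 9;  out={1}∪out(9)={1,4}

Scan:
pos 0 'd': at 0
pos 1 'b': at 0
pos 2 'a': at 1  → match P2@[2:2]
pos 3 'a': at 1 ·f  → match P2@[3:3]
pos 4 'a': at 1 ·f  → match P2@[4:4]
pos 5 'a': at 1 ·f  → match P2@[5:5]
pos 6 'd': at 0 ·f
pos 7 'c': at 3
pos 8 'a': at 1 ·f  → match P2@[8:8]
pos 9 'e': at 7 ·f
pos 10 'b': at 9  → match P4@[9:10]
pos 11 'a': at 1 ·f  → match P2@[11:11]
pos 12 'c': at 2  → match P0@[11:12]
pos 13 'b': at 0 ·f
pos 14 'e': at 7
pos 15 'e': at 8  → match P3@[14:15]
pos 16 'd': at 0 ·f
pos 17 'e': at 7
pos 18 'e': at 8  → match P3@[17:18]
pos 19 'e': at 8 ·f  → match P3@[18:19]
pos 20 'e': at 8 ·f  → match P3@[19:20]
pos 21 'c': at 3 ·f
pos 22 'a': at 1 ·f  → match P2@[22:22]
pos 23 'c': at 2  → match P0@[22:23]
pos 24 'e': at 4 ·f
pos 25 'e': at 5  → match P3@[24:25]
pos 26 'e': at 8 ·f  → match P3@[25:26]
pos 27 'e': at 8 ·f  → match P3@[26:27]
pos 28 'b': at 9 ·f  → match P4@[27:28]
pos 29 'c': at 3 ·f
pos 30 'e': at 4
pos 31 'a': at 1 ·f  → match P2@[31:31]
pos 32 'd': at 0 ·f
pos 33 'e': at 7
pos 34 'e': at 8  → match P3@[33:34]
pos 35 'e': at 8 ·f  → match P3@[34:35]
pos 36 'c': at 3 ·f
pos 37 'a': at 1 ·f  → match P2@[37:37]
pos 38 'c': at 2  → match P0@[37:38]
pos 39 'b': at 0 ·f

Matches: [[2,2],[3,2],[4,2],[5,2],[8,2],[10,4],[11,2],[12,0],[15,3],[18,3],[19,3],[20,3],[22,2],[23,0],[25,3],[26,3],[27,3],[28,4],[31,2],[34,3],[35,3],[37,2],[38,0]]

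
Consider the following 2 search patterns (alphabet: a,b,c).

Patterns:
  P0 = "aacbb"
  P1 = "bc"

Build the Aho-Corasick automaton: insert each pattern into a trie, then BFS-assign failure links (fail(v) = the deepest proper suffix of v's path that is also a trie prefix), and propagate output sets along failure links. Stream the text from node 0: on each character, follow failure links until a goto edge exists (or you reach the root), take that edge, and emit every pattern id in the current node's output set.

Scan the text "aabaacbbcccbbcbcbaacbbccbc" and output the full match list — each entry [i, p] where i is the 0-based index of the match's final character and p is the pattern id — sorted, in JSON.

Build:
Trie nodes:
  0='ε' goto a→1 b→6
  1='a' goto a→2
  2='aa' goto c→3
  3='aac' goto b→4
  4='aacb' goto b→5
  5='aacbb' goto ·  ←P0
  6='b' goto c→7
  7='bc' goto ·  ←P1

BFS fail/out derivation:
  n1('a'): parent n0 fail=0; on 'a' 0 → fail=0;  out ∅∪∅=∅
  n6('b'): parent n0 fail=0; on 'b' 0 → fail=0;  out ∅∪∅=∅
  n2('aa'): parent n1 fail=0; on 'a' 0 → fail=1;  out ∅∪∅=∅
  n7('bc'): parent n6 fail=0; on 'c' 0 → fail=0;  out {1}∪∅={1}
  n3('aac'): parent n2 fail=1; on 'c' 1→0 → fail=0;  out ∅∪∅=∅
  n4('aacb'): parent n3 fail=0; on 'b' 0 → fail=6;  out ∅∪∅=∅
  n5('aacbb'): parent n4 fail=6; on 'b' 6→0 → fail=6;  out {0}∪∅={0}

Scan:
pos 0 'a': at 1
pos 1 'a': at 2
pos 2 'b': at 6 ·f
pos 3 'a': at 1 ·f
pos 4 'a': at 2
pos 5 'c': at 3
pos 6 'b': at 4
pos 7 'b': at 5  emit P0@[3:7]
pos 8 'c': at 7 ·f  emit P1@[7:8]
pos 9 'c': at 0 ·f
pos 10 'c': at 0
pos 11 'b': at 6
pos 12 'b': at 6 ·f
pos 13 'c': at 7  emit P1@[12:13]
pos 14 'b': at 6 ·f
pos 15 'c': at 7  emit P1@[14:15]
pos 16 'b': at 6 ·f
pos 17 'a': at 1 ·f
pos 18 'a': at 2
pos 19 'c': at 3
pos 20 'b': at 4
pos 21 'b': at 5  emit P0@[17:21]
pos 22 'c': at 7 ·f  emit P1@[21:22]
pos 23 'c': at 0 ·f
pos 24 'b': at 6
pos 25 'c': at 7  emit P1@[24:25]

Result: [[7,0],[8,1],[13,1],[15,1],[21,0],[22,1],[25,1]]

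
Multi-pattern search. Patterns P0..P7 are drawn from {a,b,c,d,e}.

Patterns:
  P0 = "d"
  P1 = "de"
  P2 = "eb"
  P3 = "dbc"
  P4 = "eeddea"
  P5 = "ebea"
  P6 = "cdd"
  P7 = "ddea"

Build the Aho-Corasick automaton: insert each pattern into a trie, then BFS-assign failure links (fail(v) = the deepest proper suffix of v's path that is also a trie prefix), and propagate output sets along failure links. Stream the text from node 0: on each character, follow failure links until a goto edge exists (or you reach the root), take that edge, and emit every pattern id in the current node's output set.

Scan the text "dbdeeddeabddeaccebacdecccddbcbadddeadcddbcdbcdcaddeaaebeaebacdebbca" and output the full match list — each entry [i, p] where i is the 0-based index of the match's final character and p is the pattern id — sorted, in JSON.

Build automaton:
Trie (insert patterns):
  0='ε' goto c→14 d→1 e→3
  1='d' goto b→5 d→17 e→2  ←P0
  2='de' goto ·  ←P1
  3='e' goto b→4 e→7
  4='eb' goto e→12  ←P2
  5='db' goto c→6
  6='dbc' goto ·  ←P3
  7='ee' goto d→8
  8='eed' goto d→9
  9='eedd' goto e→10
  10='eedde' goto a→11
  11='eeddea' goto ·  ←P4
  12='ebe' goto a→13
  13='ebea' goto ·  ←P5
  14='c' goto d→15
  15='cd' goto d→16
  16='cdd' goto ·  ←P6
  17='dd' goto e→18
  18='dde' goto a→19
  19='ddea' goto ·  ←P7

Failure links (BFS by depth):
  fail(1) 'd': from fail(0)=0 chase 'd': 0 ⇒ 0;  out={0}∪out(0)={0}
  fail(3) 'e': from fail(0)=0 chase 'e': 0 ⇒ 0;  out=∅∪out(0)=∅
  fail(14) 'c': from fail(0)=0 chase 'c': 0 ⇒ 0;  out=∅∪out(0)=∅
  fail(2) 'de': from fail(1)=0 chase 'e': 0 ⇒ 3;  out={1}∪out(3)={1}
  fail(4) 'eb': from fail(3)=0 chase 'b': 0 ⇒ 0;  out={2}∪out(0)={2}
  fail(5) 'db': from fail(1)=0 chase 'b': 0 ⇒ 0;  out=∅∪out(0)=∅
  fail(7) 'ee': from fail(3)=0 chase 'e': 0 ⇒ 3;  out=∅∪out(3)=∅
  fail(15) 'cd': from fail(14)=0 chase 'd': 0 ⇒ 1;  out=∅∪out(1)={0}
  fail(17) 'dd': from fail(1)=0 chase 'd': 0 ⇒ 1;  out=∅∪out(1)={0}
  fail(6) 'dbc': from fail(5)=0 chase 'c': 0 ⇒ 14;  out={3}∪out(14)={3}
  fail(8) 'eed': from fail(7)=3 chase 'd': 3→0 ⇒ 1;  out=∅∪out(1)={0}
  fail(12) 'ebe': from fail(4)=0 chase 'e': 0 ⇒ 3;  out=∅∪out(3)=∅
  fail(16) 'cdd': from fail(15)=1 chase 'd': 1 ⇒ 17;  out={6}∪out(17)={0,6}
  fail(18) 'dde': from fail(17)=1 chase 'e': 1 ⇒ 2;  out=∅∪out(2)={1}
  fail(9) 'eedd': from fail(8)=1 chase 'd': 1 ⇒ 17;  out=∅∪out(17)={0}
  fail(13) 'ebea': from fail(12)=3 chase 'a': 3→0 ⇒ 0;  out={5}∪out(0)={5}
  fail(19) 'ddea': from fail(18)=2 chase 'a': 2→3→0 ⇒ 0;  out={7}∪out(0)={7}
  fail(10) 'eedde': from fail(9)=17 chase 'e': 17 ⇒ 18;  out=∅∪out(18)={1}
  fail(11) 'eeddea': from fail(10)=18 chase 'a': 18 ⇒ 19;  out={4}∪out(19)={4,7}

Text stream:
pos 0 'd': at 1  ** P0@[0:0]
pos 1 'b': at 5
pos 2 'd': at 1 (fail-walked)  ** P0@[2:2]
pos 3 'e': at 2  ** P1@[2:3]
pos 4 'e': at 7 (fail-walked)
pos 5 'd': at 8  ** P0@[5:5]
pos 6 'd': at 9  ** P0@[6:6]
pos 7 'e': at 10  ** P1@[6:7]
pos 8 'a': at 11  ** P4@[3:8],P7@[5:8]
pos 9 'b': at 0 (fail-walked)
pos 10 'd': at 1  ** P0@[10:10]
pos 11 'd': at 17  ** P0@[11:11]
pos 12 'e': at 18  ** P1@[11:12]
pos 13 'a': at 19  ** P7@[10:13]
pos 14 'c': at 14 (fail-walked)
pos 15 'c': at 14 (fail-walked)
pos 16 'e': at 3 (fail-walked)
pos 17 'b': at 4  ** P2@[16:17]
pos 18 'a': at 0 (fail-walked)
pos 19 'c': at 14
pos 20 'd': at 15  ** P0@[20:20]
pos 21 'e': at 2 (fail-walked)  ** P1@[20:21]
pos 22 'c': at 14 (fail-walked)
pos 23 'c': at 14 (fail-walked)
pos 24 'c': at 14 (fail-walked)
pos 25 'd': at 15  ** P0@[25:25]
pos 26 'd': at 16  ** P0@[26:26],P6@[24:26]
pos 27 'b': at 5 (fail-walked)
pos 28 'c': at 6  ** P3@[26:28]
pos 29 'b': at 0 (fail-walked)
pos 30 'a': at 0
pos 31 'd': at 1  ** P0@[31:31]
pos 32 'd': at 17  ** P0@[32:32]
pos 33 'd': at 17 (fail-walked)  ** P0@[33:33]
pos 34 'e': at 18  ** P1@[33:34]
pos 35 'a': at 19  ** P7@[32:35]
pos 36 'd': at 1 (fail-walked)  ** P0@[36:36]
pos 37 'c': at 14 (fail-walked)
pos 38 'd': at 15  ** P0@[38:38]
pos 39 'd': at 16  ** P0@[39:39],P6@[37:39]
pos 40 'b': at 5 (fail-walked)
pos 41 'c': at 6  ** P3@[39:41]
pos 42 'd': at 15 (fail-walked)  ** P0@[42:42]
pos 43 'b': at 5 (fail-walked)
pos 44 'c': at 6  ** P3@[42:44]
pos 45 'd': at 15 (fail-walked)  ** P0@[45:45]
pos 46 'c': at 14 (fail-walked)
pos 47 'a': at 0 (fail-walked)
pos 48 'd': at 1  ** P0@[48:48]
pos 49 'd': at 17  ** P0@[49:49]
pos 50 'e': at 18  ** P1@[49:50]
pos 51 'a': at 19  ** P7@[48:51]
pos 52 'a': at 0 (fail-walked)
pos 53 'e': at 3
pos 54 'b': at 4  ** P2@[53:54]
pos 55 'e': at 12
pos 56 'a': at 13  ** P5@[53:56]
pos 57 'e': at 3 (fail-walked)
pos 58 'b': at 4  ** P2@[57:58]
pos 59 'a': at 0 (fail-walked)
pos 60 'c': at 14
pos 61 'd': at 15  ** P0@[61:61]
pos 62 'e': at 2 (fail-walked)  ** P1@[61:62]
pos 63 'b': at 4 (fail-walked)  ** P2@[62:63]
pos 64 'b': at 0 (fail-walked)
pos 65 'c': at 14
pos 66 'a': at 0 (fail-walked)

All matches (sorted): [[0,0],[2,0],[3,1],[5,0],[6,0],[7,1],[8,4],[8,7],[10,0],[11,0],[12,1],[13,7],[17,2],[20,0],[21,1],[25,0],[26,0],[26,6],[28,3],[31,0],[32,0],[33,0],[34,1],[35,7],[36,0],[38,0],[39,0],[39,6],[41,3],[42,0],[44,3],[45,0],[48,0],[49,0],[50,1],[51,7],[54,2],[56,5],[58,2],[61,0],[62,1],[63,2]]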